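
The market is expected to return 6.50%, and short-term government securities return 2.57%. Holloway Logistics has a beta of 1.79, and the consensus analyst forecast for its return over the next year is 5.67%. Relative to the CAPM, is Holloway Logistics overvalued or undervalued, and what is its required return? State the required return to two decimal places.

MRP = 6.50% − 2.57% = 3.93%
Required return = R_f + β·MRP = 2.57% + 1.79 × 3.93% = 9.60%
Forecast 5.67% < required 9.60% → the stock plots below the SML → overvalued.

Overvalued; required return 9.60%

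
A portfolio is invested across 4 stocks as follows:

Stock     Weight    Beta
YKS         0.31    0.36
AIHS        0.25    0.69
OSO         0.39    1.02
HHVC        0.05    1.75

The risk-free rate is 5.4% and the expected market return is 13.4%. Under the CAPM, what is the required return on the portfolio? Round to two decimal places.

β_P = Σ w_i β_i = 0.31×0.36 + 0.25×0.69 + 0.39×1.02 + 0.05×1.75 = 0.7694
MRP = 13.4% − 5.4% = 8.00%
E(R_P) = R_f + β_P × MRP = 5.4% + 0.7694 × 8.0% = 11.56%

11.56%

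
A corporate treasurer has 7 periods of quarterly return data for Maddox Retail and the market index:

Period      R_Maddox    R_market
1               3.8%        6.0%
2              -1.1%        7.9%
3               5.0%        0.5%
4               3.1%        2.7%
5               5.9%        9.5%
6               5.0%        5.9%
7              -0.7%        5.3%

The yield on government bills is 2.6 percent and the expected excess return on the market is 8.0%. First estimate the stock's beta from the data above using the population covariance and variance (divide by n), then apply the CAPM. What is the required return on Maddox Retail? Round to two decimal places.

Mean R_i = (3.8 − 1.1 + 5.0 + 3.1 + 5.9 + 5.0 − 0.7) / 7 = 3.0000%
Mean R_m = (6.0 + 7.9 + 0.5 + 2.7 + 9.5 + 5.9 + 5.3) / 7 = 5.4000%
Σ(R_i − R̄_i)(R_m − R̄_m) = -6.5800  ⇒  Cov = -6.5800 / 7 = -0.9400
Σ(R_m − R̄_m)² = 54.9800  ⇒  Var(R_m) = 54.9800 / 7 = 7.8543
β = Cov / Var(R_m) = -0.9400 / 7.8543 = -0.1197
E(R) = R_f + β × MRP = 2.6% + -0.1197 × 8.0% = 1.64%

1.64%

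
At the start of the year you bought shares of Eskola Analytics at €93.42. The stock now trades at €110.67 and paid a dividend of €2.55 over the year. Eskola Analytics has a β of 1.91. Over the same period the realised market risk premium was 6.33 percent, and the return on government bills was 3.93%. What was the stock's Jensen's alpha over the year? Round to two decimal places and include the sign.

+5.17%

Realised HPR = (P1 + D1 − P0) / P0 = (110.67 + 2.55 − 93.42) / 93.42 = 19.80 / 93.42 = 21.1946%
CAPM required = R_f + β·MRP = 3.93% + 1.91 × 6.33% = 16.0203%
α = realised − required = 21.1946% − 16.0203% = +5.17%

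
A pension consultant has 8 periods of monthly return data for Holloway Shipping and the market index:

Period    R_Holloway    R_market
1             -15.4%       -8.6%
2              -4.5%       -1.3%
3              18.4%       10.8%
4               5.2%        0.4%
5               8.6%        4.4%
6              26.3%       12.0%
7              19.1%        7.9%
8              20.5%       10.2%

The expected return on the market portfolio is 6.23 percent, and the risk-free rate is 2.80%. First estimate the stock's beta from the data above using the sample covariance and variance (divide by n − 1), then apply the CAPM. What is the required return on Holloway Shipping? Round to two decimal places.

9.46%

Mean R_i = (-15.4 − 4.5 + 18.4 + 5.2 + 8.6 + 26.3 + 19.1 + 20.5) / 8 = 9.7750%
Mean R_m = (-8.6 − 1.3 + 10.8 + 0.4 + 4.4 + 12.0 + 7.9 + 10.2) / 8 = 4.4750%
Σ(R_i − R̄_i)(R_m − R̄_m) = 702.5750  ⇒  Cov = 702.5750 / 7 = 100.3679
Σ(R_m − R̄_m)² = 362.0550  ⇒  Var(R_m) = 362.0550 / 7 = 51.7221
β = Cov / Var(R_m) = 100.3679 / 51.7221 = 1.9405
MRP = 6.23% − 2.80% = 3.43%
E(R) = R_f + β × MRP = 2.80% + 1.9405 × 3.43% = 9.46%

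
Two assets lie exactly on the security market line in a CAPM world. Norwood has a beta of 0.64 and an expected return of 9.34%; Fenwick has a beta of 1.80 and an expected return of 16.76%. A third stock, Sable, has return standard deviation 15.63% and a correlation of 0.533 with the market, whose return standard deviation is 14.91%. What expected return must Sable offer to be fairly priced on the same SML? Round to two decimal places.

8.82%

MRP = (16.76% − 9.34%) / (1.80 − 0.64) = 6.3966%
R_f = 9.34% − 0.64 × 6.3966% = 5.2462%
β_Sable = ρ·σ_i/σ_m = 0.533 × 15.63 / 14.91 = 0.5587
E(R_Sable) = R_f + β × MRP = 5.2462% + 0.5587 × 6.3966% = 8.82%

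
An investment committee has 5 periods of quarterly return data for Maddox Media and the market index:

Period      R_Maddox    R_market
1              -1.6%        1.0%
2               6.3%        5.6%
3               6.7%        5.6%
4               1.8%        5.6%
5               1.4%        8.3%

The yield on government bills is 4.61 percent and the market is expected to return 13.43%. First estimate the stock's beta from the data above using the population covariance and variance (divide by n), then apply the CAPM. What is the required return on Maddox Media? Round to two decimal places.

Mean R_i = (-1.6 + 6.3 + 6.7 + 1.8 + 1.4) / 5 = 2.9200%
Mean R_m = (1.0 + 5.6 + 5.6 + 5.6 + 8.3) / 5 = 5.2200%
Σ(R_i − R̄_i)(R_m − R̄_m) = 16.6880  ⇒  Cov = 16.6880 / 5 = 3.3376
Σ(R_m − R̄_m)² = 27.7280  ⇒  Var(R_m) = 27.7280 / 5 = 5.5456
β = Cov / Var(R_m) = 3.3376 / 5.5456 = 0.6018
MRP = 13.43% − 4.61% = 8.82%
E(R) = R_f + β × MRP = 4.61% + 0.6018 × 8.82% = 9.92%

9.92%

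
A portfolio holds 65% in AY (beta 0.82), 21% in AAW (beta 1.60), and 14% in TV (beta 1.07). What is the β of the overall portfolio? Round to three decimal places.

β_P = Σ w_i β_i = 0.65×0.82 + 0.21×1.60 + 0.14×1.07 = 1.0188

1.019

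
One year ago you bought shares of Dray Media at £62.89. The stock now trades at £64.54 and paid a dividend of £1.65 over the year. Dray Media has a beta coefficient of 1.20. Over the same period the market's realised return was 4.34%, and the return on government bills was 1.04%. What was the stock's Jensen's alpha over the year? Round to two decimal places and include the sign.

Realised HPR = (P1 + D1 − P0) / P0 = (64.54 + 1.65 − 62.89) / 62.89 = 3.30 / 62.89 = 5.2473%
MRP = 4.34% − 1.04% = 3.30%
CAPM required = R_f + β·MRP = 1.04% + 1.20 × 3.30% = 5.0000%
α = realised − required = 5.2473% − 5.0000% = +0.25%

+0.25%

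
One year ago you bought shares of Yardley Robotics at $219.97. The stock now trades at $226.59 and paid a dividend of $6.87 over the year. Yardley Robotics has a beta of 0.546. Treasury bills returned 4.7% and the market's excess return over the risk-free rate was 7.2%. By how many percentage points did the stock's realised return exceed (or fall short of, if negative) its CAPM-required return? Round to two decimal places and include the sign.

-2.50%

Realised HPR = (P1 + D1 − P0) / P0 = (226.59 + 6.87 − 219.97) / 219.97 = 13.49 / 219.97 = 6.1327%
CAPM required = R_f + β·MRP = 4.7% + 0.546 × 7.2% = 8.6312%
α = realised − required = 6.1327% − 8.6312% = -2.50%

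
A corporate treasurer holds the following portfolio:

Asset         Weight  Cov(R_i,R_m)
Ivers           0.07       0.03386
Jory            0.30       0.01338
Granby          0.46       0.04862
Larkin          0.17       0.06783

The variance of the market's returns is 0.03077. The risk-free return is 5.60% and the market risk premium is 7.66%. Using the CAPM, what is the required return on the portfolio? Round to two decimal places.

β_Ivers = 0.03386 / 0.03077 = 1.1004
β_Jory = 0.01338 / 0.03077 = 0.4348
β_Granby = 0.04862 / 0.03077 = 1.5801
β_Larkin = 0.06783 / 0.03077 = 2.2044
β_P = Σ w_i β_i = 0.07×1.1004 + 0.30×0.4348 + 0.46×1.5801 + 0.17×2.2044 = 1.3091
E(R_P) = R_f + β_P × MRP = 5.60% + 1.3091 × 7.66% = 15.63%

15.63%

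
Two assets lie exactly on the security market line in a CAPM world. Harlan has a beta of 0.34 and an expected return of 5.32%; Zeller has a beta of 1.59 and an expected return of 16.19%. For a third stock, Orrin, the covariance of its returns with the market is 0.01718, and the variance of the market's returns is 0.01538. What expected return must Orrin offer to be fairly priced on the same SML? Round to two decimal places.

MRP = (16.19% − 5.32%) / (1.59 − 0.34) = 8.6960%
R_f = 5.32% − 0.34 × 8.6960% = 2.3634%
β_Orrin = Cov / Var(R_m) = 0.01718 / 0.01538 = 1.1170
E(R_Orrin) = R_f + β × MRP = 2.3634% + 1.1170 × 8.6960% = 12.08%

12.08%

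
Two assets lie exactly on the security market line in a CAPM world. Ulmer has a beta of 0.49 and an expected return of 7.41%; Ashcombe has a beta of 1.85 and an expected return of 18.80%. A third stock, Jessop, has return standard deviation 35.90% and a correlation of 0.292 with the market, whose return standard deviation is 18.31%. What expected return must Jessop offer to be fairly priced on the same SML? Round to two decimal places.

8.10%

MRP = (18.80% − 7.41%) / (1.85 − 0.49) = 8.3750%
R_f = 7.41% − 0.49 × 8.3750% = 3.3063%
β_Jessop = ρ·σ_i/σ_m = 0.292 × 35.90 / 18.31 = 0.5725
E(R_Jessop) = R_f + β × MRP = 3.3063% + 0.5725 × 8.3750% = 8.10%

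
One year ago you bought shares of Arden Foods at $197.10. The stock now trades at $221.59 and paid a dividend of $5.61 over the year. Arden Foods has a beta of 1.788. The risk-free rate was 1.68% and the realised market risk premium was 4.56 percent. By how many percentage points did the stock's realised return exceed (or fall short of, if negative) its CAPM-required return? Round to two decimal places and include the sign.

+5.44%

Realised HPR = (P1 + D1 − P0) / P0 = (221.59 + 5.61 − 197.10) / 197.10 = 30.10 / 197.10 = 15.2714%
CAPM required = R_f + β·MRP = 1.68% + 1.788 × 4.56% = 9.83328%
α = realised − required = 15.2714% − 9.83328% = +5.44%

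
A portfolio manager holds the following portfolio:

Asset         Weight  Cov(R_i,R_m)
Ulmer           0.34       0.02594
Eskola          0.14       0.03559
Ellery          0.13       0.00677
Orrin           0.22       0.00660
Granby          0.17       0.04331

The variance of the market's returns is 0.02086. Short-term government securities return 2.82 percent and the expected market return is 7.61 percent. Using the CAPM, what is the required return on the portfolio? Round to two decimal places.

8.22%

β_Ulmer = 0.02594 / 0.02086 = 1.2435
β_Eskola = 0.03559 / 0.02086 = 1.7061
β_Ellery = 0.00677 / 0.02086 = 0.3245
β_Orrin = 0.00660 / 0.02086 = 0.3164
β_Granby = 0.04331 / 0.02086 = 2.0762
β_P = Σ w_i β_i = 0.34×1.2435 + 0.14×1.7061 + 0.13×0.3245 + 0.22×0.3164 + 0.17×2.0762 = 1.1264
MRP = 7.61% − 2.82% = 4.79%
E(R_P) = R_f + β_P × MRP = 2.82% + 1.1264 × 4.79% = 8.22%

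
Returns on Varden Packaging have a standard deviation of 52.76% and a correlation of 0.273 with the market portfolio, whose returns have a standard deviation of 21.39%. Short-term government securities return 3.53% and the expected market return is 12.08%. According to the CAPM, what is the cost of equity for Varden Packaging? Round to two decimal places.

β = ρ × σ_i / σ_m = 0.273 × 52.76% / 21.39% = 0.6734
MRP = 12.08% − 3.53% = 8.55%
E(R) = 3.53% + 0.6734 × 8.55% = 9.29%

9.29%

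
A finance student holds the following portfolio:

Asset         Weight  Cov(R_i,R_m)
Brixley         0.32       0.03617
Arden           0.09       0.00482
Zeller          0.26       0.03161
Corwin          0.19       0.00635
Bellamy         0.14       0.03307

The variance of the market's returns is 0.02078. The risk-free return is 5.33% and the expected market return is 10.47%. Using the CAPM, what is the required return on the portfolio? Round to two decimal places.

11.78%

β_Brixley = 0.03617 / 0.02078 = 1.7406
β_Arden = 0.00482 / 0.02078 = 0.2320
β_Zeller = 0.03161 / 0.02078 = 1.5212
β_Corwin = 0.00635 / 0.02078 = 0.3056
β_Bellamy = 0.03307 / 0.02078 = 1.5914
β_P = Σ w_i β_i = 0.32×1.7406 + 0.09×0.2320 + 0.26×1.5212 + 0.19×0.3056 + 0.14×1.5914 = 1.2542
MRP = 10.47% − 5.33% = 5.14%
E(R_P) = R_f + β_P × MRP = 5.33% + 1.2542 × 5.14% = 11.78%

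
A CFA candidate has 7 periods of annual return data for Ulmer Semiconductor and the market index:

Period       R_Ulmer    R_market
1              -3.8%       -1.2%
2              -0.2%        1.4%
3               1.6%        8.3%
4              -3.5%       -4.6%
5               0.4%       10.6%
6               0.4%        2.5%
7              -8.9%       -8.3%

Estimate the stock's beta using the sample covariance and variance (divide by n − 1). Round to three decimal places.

0.482

Mean R_i = (-3.8 − 0.2 + 1.6 − 3.5 + 0.4 + 0.4 − 8.9) / 7 = -2.0000%
Mean R_m = (-1.2 + 1.4 + 8.3 − 4.6 + 10.6 + 2.5 − 8.3) / 7 = 1.2429%
Σ(R_i − R̄_i)(R_m − R̄_m) = 130.1700  ⇒  Cov = 130.1700 / 6 = 21.6950
Σ(R_m − R̄_m)² = 270.1371  ⇒  Var(R_m) = 270.1371 / 6 = 45.0229
β = Cov / Var(R_m) = 21.6950 / 45.0229 = 0.4819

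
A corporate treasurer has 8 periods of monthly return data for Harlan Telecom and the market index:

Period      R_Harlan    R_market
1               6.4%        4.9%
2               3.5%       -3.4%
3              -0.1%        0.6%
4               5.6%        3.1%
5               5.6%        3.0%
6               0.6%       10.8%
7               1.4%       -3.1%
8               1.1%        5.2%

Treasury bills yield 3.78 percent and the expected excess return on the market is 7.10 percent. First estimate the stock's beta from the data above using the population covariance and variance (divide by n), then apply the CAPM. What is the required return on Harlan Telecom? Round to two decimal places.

3.68%

Mean R_i = (6.4 + 3.5 − 0.1 + 5.6 + 5.6 + 0.6 + 1.4 + 1.1) / 8 = 3.0125%
Mean R_m = (4.9 − 3.4 + 0.6 + 3.1 + 3.0 + 10.8 − 3.1 + 5.2) / 8 = 2.6375%
Σ(R_i − R̄_i)(R_m − R̄_m) = -2.1438  ⇒  Cov = -2.1438 / 8 = -0.2680
Σ(R_m − R̄_m)² = 152.1788  ⇒  Var(R_m) = 152.1788 / 8 = 19.0224
β = Cov / Var(R_m) = -0.2680 / 19.0224 = -0.0141
E(R) = R_f + β × MRP = 3.78% + -0.0141 × 7.10% = 3.68%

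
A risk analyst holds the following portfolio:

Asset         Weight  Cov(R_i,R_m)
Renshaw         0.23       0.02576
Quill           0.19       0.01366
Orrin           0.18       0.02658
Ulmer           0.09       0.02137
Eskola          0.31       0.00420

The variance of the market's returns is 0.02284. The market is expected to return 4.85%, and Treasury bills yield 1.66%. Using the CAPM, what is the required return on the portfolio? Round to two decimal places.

3.97%

β_Renshaw = 0.02576 / 0.02284 = 1.1278
β_Quill = 0.01366 / 0.02284 = 0.5981
β_Orrin = 0.02658 / 0.02284 = 1.1637
β_Ulmer = 0.02137 / 0.02284 = 0.9356
β_Eskola = 0.00420 / 0.02284 = 0.1839
β_P = Σ w_i β_i = 0.23×1.1278 + 0.19×0.5981 + 0.18×1.1637 + 0.09×0.9356 + 0.31×0.1839 = 0.7237
MRP = 4.85% − 1.66% = 3.19%
E(R_P) = R_f + β_P × MRP = 1.66% + 0.7237 × 3.19% = 3.97%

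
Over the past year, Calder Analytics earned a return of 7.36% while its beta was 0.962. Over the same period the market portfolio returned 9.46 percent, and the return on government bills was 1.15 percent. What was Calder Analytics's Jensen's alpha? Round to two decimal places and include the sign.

Market excess return = 9.46% − 1.15% = 8.31%
CAPM benchmark = R_f + β(R_m − R_f) = 1.15% + 0.962 × 8.31% = 9.14422%
α = actual − benchmark = 7.36% − 9.14422% = -1.78%

-1.78%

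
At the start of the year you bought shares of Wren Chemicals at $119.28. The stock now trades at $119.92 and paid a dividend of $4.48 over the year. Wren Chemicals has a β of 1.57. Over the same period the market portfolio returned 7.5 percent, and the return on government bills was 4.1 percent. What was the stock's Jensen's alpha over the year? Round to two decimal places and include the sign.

Realised HPR = (P1 + D1 − P0) / P0 = (119.92 + 4.48 − 119.28) / 119.28 = 5.12 / 119.28 = 4.2924%
MRP = 7.5% − 4.1% = 3.40%
CAPM required = R_f + β·MRP = 4.1% + 1.57 × 3.4% = 9.4380%
α = realised − required = 4.2924% − 9.4380% = -5.15%

-5.15%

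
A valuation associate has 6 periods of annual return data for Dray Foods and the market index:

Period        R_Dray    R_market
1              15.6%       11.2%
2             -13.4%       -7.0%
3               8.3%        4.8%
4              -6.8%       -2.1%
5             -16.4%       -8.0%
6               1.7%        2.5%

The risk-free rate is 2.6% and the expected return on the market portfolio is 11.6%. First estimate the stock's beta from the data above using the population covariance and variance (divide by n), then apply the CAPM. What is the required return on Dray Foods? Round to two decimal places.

Mean R_i = (15.6 − 13.4 + 8.3 − 6.8 − 16.4 + 1.7) / 6 = -1.8333%
Mean R_m = (11.2 − 7.0 + 4.8 − 2.1 − 8.0 + 2.5) / 6 = 0.2333%
Σ(R_i − R̄_i)(R_m − R̄_m) = 460.6567  ⇒  Cov = 460.6567 / 6 = 76.7761
Σ(R_m − R̄_m)² = 271.8133  ⇒  Var(R_m) = 271.8133 / 6 = 45.3022
β = Cov / Var(R_m) = 76.7761 / 45.3022 = 1.6948
MRP = 11.6% − 2.6% = 9.00%
E(R) = R_f + β × MRP = 2.6% + 1.6948 × 9.0% = 17.85%

17.85%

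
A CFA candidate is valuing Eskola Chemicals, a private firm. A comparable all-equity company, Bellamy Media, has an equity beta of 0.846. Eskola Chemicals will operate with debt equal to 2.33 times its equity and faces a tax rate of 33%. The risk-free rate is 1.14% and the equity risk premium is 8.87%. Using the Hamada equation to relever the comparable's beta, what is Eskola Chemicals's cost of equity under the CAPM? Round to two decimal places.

20.36%

β_L = β_U × [1 + (1 − t)(D/E)] = 0.846 × [1 + (1 − 0.33) × 2.33]
    = 0.846 × [1 + 0.67 × 2.33] = 0.846 × 2.5611 = 2.1667
E(R) = R_f + β_L × MRP = 1.14% + 2.1667 × 8.87% = 20.36%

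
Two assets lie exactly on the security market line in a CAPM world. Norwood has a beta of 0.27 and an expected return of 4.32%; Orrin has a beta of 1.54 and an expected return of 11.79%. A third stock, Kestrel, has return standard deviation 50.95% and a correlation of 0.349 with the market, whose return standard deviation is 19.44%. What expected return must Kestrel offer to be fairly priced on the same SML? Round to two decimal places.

MRP = (11.79% − 4.32%) / (1.54 − 0.27) = 5.8819%
R_f = 4.32% − 0.27 × 5.8819% = 2.7319%
β_Kestrel = ρ·σ_i/σ_m = 0.349 × 50.95 / 19.44 = 0.9147
E(R_Kestrel) = R_f + β × MRP = 2.7319% + 0.9147 × 5.8819% = 8.11%

8.11%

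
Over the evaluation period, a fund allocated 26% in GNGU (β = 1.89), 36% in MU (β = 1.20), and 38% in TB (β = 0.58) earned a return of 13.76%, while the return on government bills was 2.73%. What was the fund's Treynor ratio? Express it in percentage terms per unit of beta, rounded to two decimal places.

9.64%

β_P = 0.26×1.89 + 0.36×1.20 + 0.38×0.58 = 1.1438
Treynor = (R_P − R_f) / β_P = (13.76% − 2.73%) / 1.1438 = 11.03% / 1.1438 = 9.64%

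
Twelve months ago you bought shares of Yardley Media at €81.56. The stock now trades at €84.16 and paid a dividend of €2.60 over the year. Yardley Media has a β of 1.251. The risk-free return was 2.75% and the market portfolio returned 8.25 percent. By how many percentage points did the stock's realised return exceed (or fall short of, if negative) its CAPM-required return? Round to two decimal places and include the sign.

Realised HPR = (P1 + D1 − P0) / P0 = (84.16 + 2.60 − 81.56) / 81.56 = 5.20 / 81.56 = 6.3757%
MRP = 8.25% − 2.75% = 5.50%
CAPM required = R_f + β·MRP = 2.75% + 1.251 × 5.50% = 9.63050%
α = realised − required = 6.3757% − 9.63050% = -3.25%

-3.25%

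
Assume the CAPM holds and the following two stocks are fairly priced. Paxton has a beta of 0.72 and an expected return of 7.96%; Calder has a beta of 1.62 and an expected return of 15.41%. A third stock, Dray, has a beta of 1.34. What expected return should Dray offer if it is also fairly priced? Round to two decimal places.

MRP (SML slope) = (15.41% − 7.96%) / (1.62 − 0.72) = 7.45% / 0.90 = 8.2778%
R_f (intercept) = 7.96% − 0.72 × 8.2778% = 2.0000%
E(R_Dray) = R_f + β × MRP = 2.0000% + 1.34 × 8.2778% = 13.09%

13.09%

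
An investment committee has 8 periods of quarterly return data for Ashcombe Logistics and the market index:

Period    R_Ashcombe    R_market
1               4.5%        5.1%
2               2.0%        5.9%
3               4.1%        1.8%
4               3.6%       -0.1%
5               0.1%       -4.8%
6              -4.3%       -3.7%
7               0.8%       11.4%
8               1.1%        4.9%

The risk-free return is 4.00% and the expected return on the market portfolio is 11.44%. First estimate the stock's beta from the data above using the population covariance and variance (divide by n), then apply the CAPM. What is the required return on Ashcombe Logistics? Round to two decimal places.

5.52%

Mean R_i = (4.5 + 2.0 + 4.1 + 3.6 + 0.1 − 4.3 + 0.8 + 1.1) / 8 = 1.4875%
Mean R_m = (5.1 + 5.9 + 1.8 − 0.1 − 4.8 − 3.7 + 11.4 + 4.9) / 8 = 2.5625%
Σ(R_i − R̄_i)(R_m − R̄_m) = 41.2163  ⇒  Cov = 41.2163 / 8 = 5.1520
Σ(R_m − R̄_m)² = 202.2388  ⇒  Var(R_m) = 202.2388 / 8 = 25.2799
β = Cov / Var(R_m) = 5.1520 / 25.2799 = 0.2038
MRP = 11.44% − 4.00% = 7.44%
E(R) = R_f + β × MRP = 4.00% + 0.2038 × 7.44% = 5.52%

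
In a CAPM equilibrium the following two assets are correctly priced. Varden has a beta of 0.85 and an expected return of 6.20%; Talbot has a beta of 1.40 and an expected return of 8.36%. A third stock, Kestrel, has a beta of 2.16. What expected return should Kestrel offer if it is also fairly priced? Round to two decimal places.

11.34%

MRP (SML slope) = (8.36% − 6.20%) / (1.40 − 0.85) = 2.16% / 0.55 = 3.9273%
R_f (intercept) = 6.20% − 0.85 × 3.9273% = 2.8618%
E(R_Kestrel) = R_f + β × MRP = 2.8618% + 2.16 × 3.9273% = 11.34%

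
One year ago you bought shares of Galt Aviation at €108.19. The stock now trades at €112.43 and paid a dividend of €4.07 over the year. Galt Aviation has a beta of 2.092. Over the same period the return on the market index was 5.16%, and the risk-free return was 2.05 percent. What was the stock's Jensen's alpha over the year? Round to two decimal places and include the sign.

Realised HPR = (P1 + D1 − P0) / P0 = (112.43 + 4.07 − 108.19) / 108.19 = 8.31 / 108.19 = 7.6809%
MRP = 5.16% − 2.05% = 3.11%
CAPM required = R_f + β·MRP = 2.05% + 2.092 × 3.11% = 8.55612%
α = realised − required = 7.6809% − 8.55612% = -0.88%

-0.88%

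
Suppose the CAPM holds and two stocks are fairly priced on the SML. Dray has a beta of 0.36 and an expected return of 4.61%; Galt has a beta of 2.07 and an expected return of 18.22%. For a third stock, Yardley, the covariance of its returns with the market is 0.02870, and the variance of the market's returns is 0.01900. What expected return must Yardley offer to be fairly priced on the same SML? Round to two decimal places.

MRP = (18.22% − 4.61%) / (2.07 − 0.36) = 7.9591%
R_f = 4.61% − 0.36 × 7.9591% = 1.7447%
β_Yardley = Cov / Var(R_m) = 0.02870 / 0.01900 = 1.5105
E(R_Yardley) = R_f + β × MRP = 1.7447% + 1.5105 × 7.9591% = 13.77%

13.77%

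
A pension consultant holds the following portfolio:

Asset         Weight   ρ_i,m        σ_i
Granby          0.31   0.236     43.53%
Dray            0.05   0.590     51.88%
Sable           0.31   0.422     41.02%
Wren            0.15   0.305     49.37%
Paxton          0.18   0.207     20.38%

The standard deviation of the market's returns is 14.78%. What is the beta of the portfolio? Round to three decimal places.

0.886

β_Granby = 0.236 × 43.53% / 14.78% = 0.6951
β_Dray = 0.590 × 51.88% / 14.78% = 2.0710
β_Sable = 0.422 × 41.02% / 14.78% = 1.1712
β_Wren = 0.305 × 49.37% / 14.78% = 1.0188
β_Paxton = 0.207 × 20.38% / 14.78% = 0.2854
β_P = Σ w_i β_i = 0.31×0.6951 + 0.05×2.0710 + 0.31×1.1712 + 0.15×1.0188 + 0.18×0.2854 = 0.8863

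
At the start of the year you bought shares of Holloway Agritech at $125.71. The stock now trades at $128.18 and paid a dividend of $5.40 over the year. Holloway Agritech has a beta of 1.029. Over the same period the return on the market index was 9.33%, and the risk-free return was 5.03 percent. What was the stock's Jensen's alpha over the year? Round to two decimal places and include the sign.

Realised HPR = (P1 + D1 − P0) / P0 = (128.18 + 5.40 − 125.71) / 125.71 = 7.87 / 125.71 = 6.2604%
MRP = 9.33% − 5.03% = 4.30%
CAPM required = R_f + β·MRP = 5.03% + 1.029 × 4.30% = 9.45470%
α = realised − required = 6.2604% − 9.45470% = -3.19%

-3.19%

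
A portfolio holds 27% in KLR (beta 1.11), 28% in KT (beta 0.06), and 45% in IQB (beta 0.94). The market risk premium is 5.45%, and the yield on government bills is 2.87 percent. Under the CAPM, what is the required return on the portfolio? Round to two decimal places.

6.90%

β_P = Σ w_i β_i = 0.27×1.11 + 0.28×0.06 + 0.45×0.94 = 0.7395
E(R_P) = R_f + β_P × MRP = 2.87% + 0.7395 × 5.45% = 6.90%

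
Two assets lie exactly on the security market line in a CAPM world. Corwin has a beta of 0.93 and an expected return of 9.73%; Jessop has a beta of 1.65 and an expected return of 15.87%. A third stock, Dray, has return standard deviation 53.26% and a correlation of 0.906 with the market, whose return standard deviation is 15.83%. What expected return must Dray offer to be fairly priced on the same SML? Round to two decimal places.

MRP = (15.87% − 9.73%) / (1.65 − 0.93) = 8.5278%
R_f = 9.73% − 0.93 × 8.5278% = 1.7991%
β_Dray = ρ·σ_i/σ_m = 0.906 × 53.26 / 15.83 = 3.0482
E(R_Dray) = R_f + β × MRP = 1.7991% + 3.0482 × 8.5278% = 27.79%

27.79%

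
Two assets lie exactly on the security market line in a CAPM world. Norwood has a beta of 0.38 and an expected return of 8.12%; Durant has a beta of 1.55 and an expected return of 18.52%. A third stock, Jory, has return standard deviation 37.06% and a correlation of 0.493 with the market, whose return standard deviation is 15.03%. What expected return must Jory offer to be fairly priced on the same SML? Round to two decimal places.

MRP = (18.52% − 8.12%) / (1.55 − 0.38) = 8.8889%
R_f = 8.12% − 0.38 × 8.8889% = 4.7422%
β_Jory = ρ·σ_i/σ_m = 0.493 × 37.06 / 15.03 = 1.2156
E(R_Jory) = R_f + β × MRP = 4.7422% + 1.2156 × 8.8889% = 15.55%

15.55%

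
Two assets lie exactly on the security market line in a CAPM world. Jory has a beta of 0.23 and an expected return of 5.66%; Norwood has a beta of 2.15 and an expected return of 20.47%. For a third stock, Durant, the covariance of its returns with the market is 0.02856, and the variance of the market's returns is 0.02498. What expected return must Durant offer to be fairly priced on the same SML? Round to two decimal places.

12.70%

MRP = (20.47% − 5.66%) / (2.15 − 0.23) = 7.7135%
R_f = 5.66% − 0.23 × 7.7135% = 3.8859%
β_Durant = Cov / Var(R_m) = 0.02856 / 0.02498 = 1.1433
E(R_Durant) = R_f + β × MRP = 3.8859% + 1.1433 × 7.7135% = 12.70%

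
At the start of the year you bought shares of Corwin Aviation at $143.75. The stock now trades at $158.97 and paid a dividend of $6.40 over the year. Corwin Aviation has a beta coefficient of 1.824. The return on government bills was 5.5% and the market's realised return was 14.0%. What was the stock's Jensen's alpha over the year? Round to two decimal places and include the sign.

-5.96%

Realised HPR = (P1 + D1 − P0) / P0 = (158.97 + 6.40 − 143.75) / 143.75 = 21.62 / 143.75 = 15.0400%
MRP = 14.0% − 5.5% = 8.50%
CAPM required = R_f + β·MRP = 5.5% + 1.824 × 8.5% = 21.0040%
α = realised − required = 15.0400% − 21.0040% = -5.96%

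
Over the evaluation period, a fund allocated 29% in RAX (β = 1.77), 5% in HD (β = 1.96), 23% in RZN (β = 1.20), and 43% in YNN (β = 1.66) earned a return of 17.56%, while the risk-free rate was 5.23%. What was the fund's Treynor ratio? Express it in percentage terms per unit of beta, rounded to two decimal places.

7.70%

β_P = 0.29×1.77 + 0.05×1.96 + 0.23×1.20 + 0.43×1.66 = 1.6011
Treynor = (R_P − R_f) / β_P = (17.56% − 5.23%) / 1.6011 = 12.33% / 1.6011 = 7.70%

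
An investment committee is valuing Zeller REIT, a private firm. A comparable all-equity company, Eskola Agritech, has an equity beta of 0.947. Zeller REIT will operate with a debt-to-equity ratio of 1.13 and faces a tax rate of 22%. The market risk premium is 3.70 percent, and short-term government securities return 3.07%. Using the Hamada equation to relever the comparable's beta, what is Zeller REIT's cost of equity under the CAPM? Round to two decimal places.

β_L = β_U × [1 + (1 − t)(D/E)] = 0.947 × [1 + (1 − 0.22) × 1.13]
    = 0.947 × [1 + 0.78 × 1.13] = 0.947 × 1.8814 = 1.7817
E(R) = R_f + β_L × MRP = 3.07% + 1.7817 × 3.70% = 9.66%

9.66%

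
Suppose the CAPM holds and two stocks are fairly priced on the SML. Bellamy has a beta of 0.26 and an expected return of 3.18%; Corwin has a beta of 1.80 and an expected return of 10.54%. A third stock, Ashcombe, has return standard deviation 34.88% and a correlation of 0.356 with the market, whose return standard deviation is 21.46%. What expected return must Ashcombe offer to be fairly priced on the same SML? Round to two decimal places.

MRP = (10.54% − 3.18%) / (1.80 − 0.26) = 4.7792%
R_f = 3.18% − 0.26 × 4.7792% = 1.9374%
β_Ashcombe = ρ·σ_i/σ_m = 0.356 × 34.88 / 21.46 = 0.5786
E(R_Ashcombe) = R_f + β × MRP = 1.9374% + 0.5786 × 4.7792% = 4.70%

4.70%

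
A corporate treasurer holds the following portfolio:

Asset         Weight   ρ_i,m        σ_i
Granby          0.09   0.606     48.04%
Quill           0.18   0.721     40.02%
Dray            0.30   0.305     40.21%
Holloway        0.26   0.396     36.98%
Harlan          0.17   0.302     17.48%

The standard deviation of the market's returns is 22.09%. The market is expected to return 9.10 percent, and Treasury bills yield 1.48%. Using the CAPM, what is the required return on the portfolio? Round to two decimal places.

β_Granby = 0.606 × 48.04% / 22.09% = 1.3179
β_Quill = 0.721 × 40.02% / 22.09% = 1.3062
β_Dray = 0.305 × 40.21% / 22.09% = 0.5552
β_Holloway = 0.396 × 36.98% / 22.09% = 0.6629
β_Harlan = 0.302 × 17.48% / 22.09% = 0.2390
β_P = Σ w_i β_i = 0.09×1.3179 + 0.18×1.3062 + 0.30×0.5552 + 0.26×0.6629 + 0.17×0.2390 = 0.7333
MRP = 9.10% − 1.48% = 7.62%
E(R_P) = R_f + β_P × MRP = 1.48% + 0.7333 × 7.62% = 7.07%

7.07%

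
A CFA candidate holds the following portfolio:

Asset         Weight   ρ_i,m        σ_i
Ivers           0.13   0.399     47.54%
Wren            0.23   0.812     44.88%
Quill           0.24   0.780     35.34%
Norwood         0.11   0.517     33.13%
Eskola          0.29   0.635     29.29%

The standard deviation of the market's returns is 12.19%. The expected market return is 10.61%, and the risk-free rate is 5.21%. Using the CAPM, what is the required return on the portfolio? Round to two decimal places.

β_Ivers = 0.399 × 47.54% / 12.19% = 1.5561
β_Wren = 0.812 × 44.88% / 12.19% = 2.9895
β_Quill = 0.780 × 35.34% / 12.19% = 2.2613
β_Norwood = 0.517 × 33.13% / 12.19% = 1.4051
β_Eskola = 0.635 × 29.29% / 12.19% = 1.5258
β_P = Σ w_i β_i = 0.13×1.5561 + 0.23×2.9895 + 0.24×2.2613 + 0.11×1.4051 + 0.29×1.5258 = 2.0296
MRP = 10.61% − 5.21% = 5.40%
E(R_P) = R_f + β_P × MRP = 5.21% + 2.0296 × 5.40% = 16.17%

16.17%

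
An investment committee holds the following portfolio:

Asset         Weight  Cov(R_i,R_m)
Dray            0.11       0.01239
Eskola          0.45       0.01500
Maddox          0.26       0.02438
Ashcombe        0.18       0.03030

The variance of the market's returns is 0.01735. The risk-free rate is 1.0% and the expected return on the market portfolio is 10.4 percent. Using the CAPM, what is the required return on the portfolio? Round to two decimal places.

11.78%

β_Dray = 0.01239 / 0.01735 = 0.7141
β_Eskola = 0.01500 / 0.01735 = 0.8646
β_Maddox = 0.02438 / 0.01735 = 1.4052
β_Ashcombe = 0.03030 / 0.01735 = 1.7464
β_P = Σ w_i β_i = 0.11×0.7141 + 0.45×0.8646 + 0.26×1.4052 + 0.18×1.7464 = 1.1473
MRP = 10.4% − 1.0% = 9.40%
E(R_P) = R_f + β_P × MRP = 1.0% + 1.1473 × 9.4% = 11.78%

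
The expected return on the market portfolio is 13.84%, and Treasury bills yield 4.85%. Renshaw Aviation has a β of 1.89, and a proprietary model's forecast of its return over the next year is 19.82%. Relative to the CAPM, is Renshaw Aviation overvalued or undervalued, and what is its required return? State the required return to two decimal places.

MRP = 13.84% − 4.85% = 8.99%
Required return = R_f + β·MRP = 4.85% + 1.89 × 8.99% = 21.84%
Forecast 19.82% < required 21.84% → the stock plots below the SML → overvalued.

Overvalued; required return 21.84%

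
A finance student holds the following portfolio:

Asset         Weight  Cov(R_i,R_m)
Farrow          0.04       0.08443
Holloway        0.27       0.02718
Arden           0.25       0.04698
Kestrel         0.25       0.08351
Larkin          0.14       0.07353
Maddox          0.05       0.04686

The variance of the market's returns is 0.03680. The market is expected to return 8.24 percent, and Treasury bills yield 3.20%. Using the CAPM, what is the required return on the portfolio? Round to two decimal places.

β_Farrow = 0.08443 / 0.03680 = 2.2943
β_Holloway = 0.02718 / 0.03680 = 0.7386
β_Arden = 0.04698 / 0.03680 = 1.2766
β_Kestrel = 0.08351 / 0.03680 = 2.2693
β_Larkin = 0.07353 / 0.03680 = 1.9981
β_Maddox = 0.04686 / 0.03680 = 1.2734
β_P = Σ w_i β_i = 0.04×2.2943 + 0.27×0.7386 + 0.25×1.2766 + 0.25×2.2693 + 0.14×1.9981 + 0.05×1.2734 = 1.5211
MRP = 8.24% − 3.20% = 5.04%
E(R_P) = R_f + β_P × MRP = 3.20% + 1.5211 × 5.04% = 10.87%

10.87%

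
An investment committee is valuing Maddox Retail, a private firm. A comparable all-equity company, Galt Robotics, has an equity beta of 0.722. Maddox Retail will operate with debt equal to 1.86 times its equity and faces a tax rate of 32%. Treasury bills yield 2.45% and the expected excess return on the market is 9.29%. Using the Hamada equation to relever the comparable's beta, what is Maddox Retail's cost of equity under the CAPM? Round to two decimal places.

17.64%

β_L = β_U × [1 + (1 − t)(D/E)] = 0.722 × [1 + (1 − 0.32) × 1.86]
    = 0.722 × [1 + 0.68 × 1.86] = 0.722 × 2.2648 = 1.6352
E(R) = R_f + β_L × MRP = 2.45% + 1.6352 × 9.29% = 17.64%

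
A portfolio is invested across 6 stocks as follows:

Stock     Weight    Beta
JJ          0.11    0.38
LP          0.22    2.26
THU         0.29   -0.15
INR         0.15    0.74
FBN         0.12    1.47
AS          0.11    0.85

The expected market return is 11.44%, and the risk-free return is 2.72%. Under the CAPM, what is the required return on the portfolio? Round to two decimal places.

β_P = Σ w_i β_i = 0.11×0.38 + 0.22×2.26 + 0.29×-0.15 + 0.15×0.74 + 0.12×1.47 + 0.11×0.85 = 0.8764
MRP = 11.44% − 2.72% = 8.72%
E(R_P) = R_f + β_P × MRP = 2.72% + 0.8764 × 8.72% = 10.36%

10.36%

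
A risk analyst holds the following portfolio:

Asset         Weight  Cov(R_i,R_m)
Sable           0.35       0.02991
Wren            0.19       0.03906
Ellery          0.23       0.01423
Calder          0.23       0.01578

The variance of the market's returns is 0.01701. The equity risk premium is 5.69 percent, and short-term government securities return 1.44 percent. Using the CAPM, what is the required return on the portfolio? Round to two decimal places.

β_Sable = 0.02991 / 0.01701 = 1.7584
β_Wren = 0.03906 / 0.01701 = 2.2963
β_Ellery = 0.01423 / 0.01701 = 0.8366
β_Calder = 0.01578 / 0.01701 = 0.9277
β_P = Σ w_i β_i = 0.35×1.7584 + 0.19×2.2963 + 0.23×0.8366 + 0.23×0.9277 = 1.4575
E(R_P) = R_f + β_P × MRP = 1.44% + 1.4575 × 5.69% = 9.73%

9.73%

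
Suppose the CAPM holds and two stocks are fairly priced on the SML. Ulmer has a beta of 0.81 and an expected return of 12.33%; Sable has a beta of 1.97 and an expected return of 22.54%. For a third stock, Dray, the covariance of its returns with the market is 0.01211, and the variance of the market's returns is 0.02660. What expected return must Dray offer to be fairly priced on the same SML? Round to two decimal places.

MRP = (22.54% − 12.33%) / (1.97 − 0.81) = 8.8017%
R_f = 12.33% − 0.81 × 8.8017% = 5.2006%
β_Dray = Cov / Var(R_m) = 0.01211 / 0.02660 = 0.4553
E(R_Dray) = R_f + β × MRP = 5.2006% + 0.4553 × 8.8017% = 9.21%

9.21%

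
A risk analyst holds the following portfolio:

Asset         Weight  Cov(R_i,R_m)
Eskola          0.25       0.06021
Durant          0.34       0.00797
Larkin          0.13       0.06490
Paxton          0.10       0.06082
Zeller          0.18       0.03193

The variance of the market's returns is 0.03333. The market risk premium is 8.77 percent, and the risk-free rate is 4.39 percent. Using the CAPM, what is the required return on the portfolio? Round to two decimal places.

β_Eskola = 0.06021 / 0.03333 = 1.8065
β_Durant = 0.00797 / 0.03333 = 0.2391
β_Larkin = 0.06490 / 0.03333 = 1.9472
β_Paxton = 0.06082 / 0.03333 = 1.8248
β_Zeller = 0.03193 / 0.03333 = 0.9580
β_P = Σ w_i β_i = 0.25×1.8065 + 0.34×0.2391 + 0.13×1.9472 + 0.10×1.8248 + 0.18×0.9580 = 1.1410
E(R_P) = R_f + β_P × MRP = 4.39% + 1.1410 × 8.77% = 14.40%

14.40%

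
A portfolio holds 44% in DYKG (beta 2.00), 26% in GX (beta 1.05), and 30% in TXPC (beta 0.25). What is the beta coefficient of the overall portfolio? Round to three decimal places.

β_P = Σ w_i β_i = 0.44×2.00 + 0.26×1.05 + 0.30×0.25 = 1.2280

1.228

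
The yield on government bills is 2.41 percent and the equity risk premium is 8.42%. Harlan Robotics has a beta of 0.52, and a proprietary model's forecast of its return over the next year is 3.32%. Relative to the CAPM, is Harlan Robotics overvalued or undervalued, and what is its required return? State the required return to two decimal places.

Overvalued; required return 6.79%

Required return = R_f + β·MRP = 2.41% + 0.52 × 8.42% = 6.79%
Forecast 3.32% < required 6.79% → the stock plots below the SML → overvalued.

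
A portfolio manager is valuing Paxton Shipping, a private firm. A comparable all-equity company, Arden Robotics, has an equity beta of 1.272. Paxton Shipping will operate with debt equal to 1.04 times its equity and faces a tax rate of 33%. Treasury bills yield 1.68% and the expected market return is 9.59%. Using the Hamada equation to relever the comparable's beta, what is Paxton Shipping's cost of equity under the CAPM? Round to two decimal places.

β_L = β_U × [1 + (1 − t)(D/E)] = 1.272 × [1 + (1 − 0.33) × 1.04]
    = 1.272 × [1 + 0.67 × 1.04] = 1.272 × 1.6968 = 2.1583
MRP = 9.59% − 1.68% = 7.91%
E(R) = R_f + β_L × MRP = 1.68% + 2.1583 × 7.91% = 18.75%

18.75%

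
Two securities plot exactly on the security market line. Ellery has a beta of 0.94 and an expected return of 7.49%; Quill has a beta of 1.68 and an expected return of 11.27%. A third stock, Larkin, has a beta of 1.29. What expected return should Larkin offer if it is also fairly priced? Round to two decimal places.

9.28%

MRP (SML slope) = (11.27% − 7.49%) / (1.68 − 0.94) = 3.78% / 0.74 = 5.1081%
R_f (intercept) = 7.49% − 0.94 × 5.1081% = 2.6884%
E(R_Larkin) = R_f + β × MRP = 2.6884% + 1.29 × 5.1081% = 9.28%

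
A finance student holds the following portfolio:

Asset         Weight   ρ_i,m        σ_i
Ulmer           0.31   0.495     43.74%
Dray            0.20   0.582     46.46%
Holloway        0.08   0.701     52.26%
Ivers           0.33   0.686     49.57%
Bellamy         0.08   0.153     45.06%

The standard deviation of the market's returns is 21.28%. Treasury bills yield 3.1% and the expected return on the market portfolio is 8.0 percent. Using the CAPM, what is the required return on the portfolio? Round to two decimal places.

β_Ulmer = 0.495 × 43.74% / 21.28% = 1.0174
β_Dray = 0.582 × 46.46% / 21.28% = 1.2707
β_Holloway = 0.701 × 52.26% / 21.28% = 1.7215
β_Ivers = 0.686 × 49.57% / 21.28% = 1.5980
β_Bellamy = 0.153 × 45.06% / 21.28% = 0.3240
β_P = Σ w_i β_i = 0.31×1.0174 + 0.20×1.2707 + 0.08×1.7215 + 0.33×1.5980 + 0.08×0.3240 = 1.2605
MRP = 8.0% − 3.1% = 4.90%
E(R_P) = R_f + β_P × MRP = 3.1% + 1.2605 × 4.9% = 9.28%

9.28%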